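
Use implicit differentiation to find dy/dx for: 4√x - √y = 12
Differentiate both sides with respect to x, treating y as y(x). By the chain rule, any term containing y contributes a factor of y' = dy/dx when we differentiate it.

Move every term to one side and write the relation as F(x, y) = 0. Term by term,
  d/dx[4√(x)] = 2/√(x)
  d/dx[-√(y)] = -y'/(2√(y))
  d/dx[-12] = 0

The pieces without y' make up ∂F/∂x and the coefficient of y' is ∂F/∂y:
  ∂F/∂x = 2/√(x),
  ∂F/∂y = -1/(2√(y)).

Since d/dx[F] = ∂F/∂x + (∂F/∂y)·y' = 0, solve for y':
  (∂F/∂y)·y' = -∂F/∂x
  dy/dx = -(∂F/∂x)/(∂F/∂y) = -(2/√(x))/(-1/(2√(y))) = 4√(y)/√(x)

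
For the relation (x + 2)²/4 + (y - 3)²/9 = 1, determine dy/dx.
Differentiate both sides with respect to x, treating y as y(x). By the chain rule, any term containing y contributes a factor of y' = dy/dx when we differentiate it.

Move every term to one side and write the relation as F(x, y) = 0. Term by term,
  d/dx[(x + 2)^2/4] = x/2 + 1
  d/dx[(y - 3)^2/9] = 2·y'(y - 3)/9
  d/dx[-1] = 0

The pieces without y' make up ∂F/∂x and the coefficient of y' is ∂F/∂y:
  ∂F/∂x = x/2 + 1,
  ∂F/∂y = 2y/9 - 2/3.

Since d/dx[F] = ∂F/∂x + (∂F/∂y)·y' = 0, solve for y':
  (∂F/∂y)·y' = -∂F/∂x
  dy/dx = -(∂F/∂x)/(∂F/∂y) = -(x/2 + 1)/(2y/9 - 2/3)
        = -((x + 2)/2)/(2(y - 3)/9) = 9(-x - 2)/(4(y - 3))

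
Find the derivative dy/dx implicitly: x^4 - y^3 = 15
Differentiate the relation implicitly: treat y = y(x) and apply the chain rule, so every y-derivative picks up a y' = dy/dx factor.

With everything moved to the left-hand side, differentiate term by term:
  d/dx[x^4] = 4x^3
  d/dx[-y^3] = -3y^2·y'
  d/dx[-15] = 0

Separating the contributions that come from x directly and those that come through y:
  without y':      4x^3
  multiplying y':  -3y^2

so (4x^3) + (-3y^2)·y' = 0, and therefore
  dy/dx = -(4x^3)/(-3y^2) = 4x^3/(3y^2)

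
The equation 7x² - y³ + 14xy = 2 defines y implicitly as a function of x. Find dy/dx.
Take d/dx of both sides. Since y is implicitly a function of x, the chain rule attaches a y' = dy/dx factor whenever we differentiate through y.

Set F(x, y) = (left side) − (right side), so the curve is F = 0. Differentiating each term of F:
  d/dx[7x^2] = 14x
  d/dx[14xy] = 14x·y' + 14y
  d/dx[-y^3] = -3y^2·y'
  d/dx[-2] = 0

Collecting, the y'-free part is the partial derivative in x and the y' coefficient is the partial derivative in y:
  ∂F/∂x = 14x + 14y
  ∂F/∂y = 14x - 3y^2

so d/dx[F(x, y(x))] = ∂F/∂x + (∂F/∂y)·y' = 0. Rearranging,
  dy/dx = -(∂F/∂x)/(∂F/∂y) = -(14x + 14y)/(14x - 3y^2) = 14(-x - y)/(14x - 3y^2)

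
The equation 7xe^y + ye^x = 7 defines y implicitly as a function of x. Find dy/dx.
Differentiate the relation implicitly: treat y = y(x) and apply the chain rule, so every y-derivative picks up a y' = dy/dx factor.

With everything moved to the left-hand side, differentiate term by term:
  d/dx[7x·e^(y)] = 7x·y'·e^(y) + 7e^(y)
  d/dx[y·e^(x)] = y·e^(x) + y'·e^(x)
  d/dx[-7] = 0

Separating the contributions that come from x directly and those that come through y:
  without y':      y·e^(x) + 7e^(y)
  multiplying y':  7x·e^(y) + e^(x)

so (y·e^(x) + 7e^(y)) + (7x·e^(y) + e^(x))·y' = 0, and therefore
  dy/dx = -(y·e^(x) + 7e^(y))/(7x·e^(y) + e^(x)) = (-y·e^(x) - 7e^(y))/(7x·e^(y) + e^(x))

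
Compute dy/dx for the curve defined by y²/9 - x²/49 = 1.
Differentiate both sides with respect to x, treating y as y(x). By the chain rule, any term containing y contributes a factor of y' = dy/dx when we differentiate it.

Move every term to one side and write the relation as F(x, y) = 0. Term by term,
  d/dx[-x^2/49] = -2x/49
  d/dx[y^2/9] = 2y·y'/9
  d/dx[-1] = 0

The pieces without y' make up ∂F/∂x and the coefficient of y' is ∂F/∂y:
  ∂F/∂x = -2x/49,
  ∂F/∂y = 2y/9.

Since d/dx[F] = ∂F/∂x + (∂F/∂y)·y' = 0, solve for y':
  (∂F/∂y)·y' = -∂F/∂x
  dy/dx = -(∂F/∂x)/(∂F/∂y) = -(-2x/49)/(2y/9) = 9x/(49y)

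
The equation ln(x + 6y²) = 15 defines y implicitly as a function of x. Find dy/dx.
Take d/dx of both sides. Since y is implicitly a function of x, the chain rule attaches a y' = dy/dx factor whenever we differentiate through y.

Set F(x, y) = (left side) − (right side), so the curve is F = 0. Differentiating each term of F:
  d/dx[ln(x + 6y^2)] = (12y·y' + 1)/(x + 6y^2)
  d/dx[-15] = 0

Collecting, the y'-free part is the partial derivative in x and the y' coefficient is the partial derivative in y:
  ∂F/∂x = 1/(x + 6y^2)
  ∂F/∂y = 12y/(x + 6y^2)

so d/dx[F(x, y(x))] = ∂F/∂x + (∂F/∂y)·y' = 0. Rearranging,
  dy/dx = -(∂F/∂x)/(∂F/∂y) = -(1/(x + 6y^2))/(12y/(x + 6y^2)) = -1/(12y)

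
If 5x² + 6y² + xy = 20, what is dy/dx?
Differentiate the relation implicitly: treat y = y(x) and apply the chain rule, so every y-derivative picks up a y' = dy/dx factor.

With everything moved to the left-hand side, differentiate term by term:
  d/dx[5x^2] = 10x
  d/dx[xy] = x·y' + y
  d/dx[6y^2] = 12y·y'
  d/dx[-20] = 0

Separating the contributions that come from x directly and those that come through y:
  without y':      10x + y
  multiplying y':  x + 12y

so (10x + y) + (x + 12y)·y' = 0, and therefore
  dy/dx = -(10x + y)/(x + 12y) = (-10x - y)/(x + 12y)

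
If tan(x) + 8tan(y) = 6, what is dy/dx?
Take d/dx of both sides. Since y is implicitly a function of x, the chain rule attaches a y' = dy/dx factor whenever we differentiate through y.

Set F(x, y) = (left side) − (right side), so the curve is F = 0. Differentiating each term of F:
  d/dx[tan(x)] = tan(x)^2 + 1
  d/dx[8tan(y)] = 8·y'(tan(y)^2 + 1)
  d/dx[-6] = 0

Collecting, the y'-free part is the partial derivative in x and the y' coefficient is the partial derivative in y:
  ∂F/∂x = tan(x)^2 + 1
  ∂F/∂y = 8tan(y)^2 + 8

so d/dx[F(x, y(x))] = ∂F/∂x + (∂F/∂y)·y' = 0. Rearranging,
  dy/dx = -(∂F/∂x)/(∂F/∂y) = -(tan(x)^2 + 1)/(8tan(y)^2 + 8) = -cos(y)^2/(8cos(x)^2)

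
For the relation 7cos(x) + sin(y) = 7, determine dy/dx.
Differentiate both sides with respect to x, treating y as y(x). By the chain rule, any term containing y contributes a factor of y' = dy/dx when we differentiate it.

Move every term to one side and write the relation as F(x, y) = 0. Term by term,
  d/dx[sin(y)] = y'·cos(y)
  d/dx[7cos(x)] = -7sin(x)
  d/dx[-7] = 0

The pieces without y' make up ∂F/∂x and the coefficient of y' is ∂F/∂y:
  ∂F/∂x = -7sin(x),
  ∂F/∂y = cos(y).

Since d/dx[F] = ∂F/∂x + (∂F/∂y)·y' = 0, solve for y':
  (∂F/∂y)·y' = -∂F/∂x
  dy/dx = -(∂F/∂x)/(∂F/∂y) = -(-7sin(x))/(cos(y)) = 7sin(x)/cos(y)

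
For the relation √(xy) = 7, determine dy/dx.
Differentiate the relation implicitly: treat y = y(x) and apply the chain rule, so every y-derivative picks up a y' = dy/dx factor.

With everything moved to the left-hand side, differentiate term by term:
  d/dx[√(xy)] = √(xy)(x·y'/2 + y/2)/(xy)
  d/dx[-7] = 0

Separating the contributions that come from x directly and those that come through y:
  without y':      √(xy)/(2x)
  multiplying y':  √(xy)/(2y)

so (√(xy)/(2x)) + (√(xy)/(2y))·y' = 0, and therefore
  dy/dx = -(√(xy)/(2x))/(√(xy)/(2y)) = -y/x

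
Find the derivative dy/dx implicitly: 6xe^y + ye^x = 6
Apply d/dx to both sides, remembering that y depends on x. Each occurrence of y therefore brings in a y' = dy/dx via the chain rule.

With F(x, y) equal to the left-hand side minus the right, differentiate F term by term:
  d/dx[6x·e^(y)] = 6x·y'·e^(y) + 6e^(y)
  d/dx[y·e^(x)] = y·e^(x) + y'·e^(x)
  d/dx[-6] = 0
Adding these up, d/dx[F] = 0 becomes
  (y·e^(x) + 6e^(y)) + (6x·e^(y) + e^(x))·y' = 0,
so isolating y',
  dy/dx = -(y·e^(x) + 6e^(y))/(6x·e^(y) + e^(x)) = (-y·e^(x) - 6e^(y))/(6x·e^(y) + e^(x))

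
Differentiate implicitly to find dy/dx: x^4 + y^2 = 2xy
Differentiate the relation implicitly: treat y = y(x) and apply the chain rule, so every y-derivative picks up a y' = dy/dx factor.

With everything moved to the left-hand side, differentiate term by term:
  d/dx[x^4] = 4x^3
  d/dx[-2xy] = -2x·y' - 2y
  d/dx[y^2] = 2y·y'

Separating the contributions that come from x directly and those that come through y:
  without y':      4x^3 - 2y
  multiplying y':  -2x + 2y

so (4x^3 - 2y) + (-2x + 2y)·y' = 0, and therefore
  dy/dx = -(4x^3 - 2y)/(-2x + 2y) = (2x^3 - y)/(x - y)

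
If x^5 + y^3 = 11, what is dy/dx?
Differentiate the relation implicitly: treat y = y(x) and apply the chain rule, so every y-derivative picks up a y' = dy/dx factor.

With everything moved to the left-hand side, differentiate term by term:
  d/dx[x^5] = 5x^4
  d/dx[y^3] = 3y^2·y'
  d/dx[-11] = 0

Separating the contributions that come from x directly and those that come through y:
  without y':      5x^4
  multiplying y':  3y^2

so (5x^4) + (3y^2)·y' = 0, and therefore
  dy/dx = -(5x^4)/(3y^2) = -5x^4/(3y^2)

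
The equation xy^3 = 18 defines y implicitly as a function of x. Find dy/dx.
Differentiate the relation implicitly: treat y = y(x) and apply the chain rule, so every y-derivative picks up a y' = dy/dx factor.

With everything moved to the left-hand side, differentiate term by term:
  d/dx[xy^3] = 3xy^2·y' + y^3
  d/dx[-18] = 0

Separating the contributions that come from x directly and those that come through y:
  without y':      y^3
  multiplying y':  3xy^2

so (y^3) + (3xy^2)·y' = 0, and therefore
  dy/dx = -(y^3)/(3xy^2) = -y/(3x)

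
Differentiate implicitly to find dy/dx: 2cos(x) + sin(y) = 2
Take d/dx of both sides. Since y is implicitly a function of x, the chain rule attaches a y' = dy/dx factor whenever we differentiate through y.

Set F(x, y) = (left side) − (right side), so the curve is F = 0. Differentiating each term of F:
  d/dx[sin(y)] = y'·cos(y)
  d/dx[2cos(x)] = -2sin(x)
  d/dx[-2] = 0

Collecting, the y'-free part is the partial derivative in x and the y' coefficient is the partial derivative in y:
  ∂F/∂x = -2sin(x)
  ∂F/∂y = cos(y)

so d/dx[F(x, y(x))] = ∂F/∂x + (∂F/∂y)·y' = 0. Rearranging,
  dy/dx = -(∂F/∂x)/(∂F/∂y) = -(-2sin(x))/(cos(y)) = 2sin(x)/cos(y)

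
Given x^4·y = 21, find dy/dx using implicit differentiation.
Differentiate both sides with respect to x, treating y as y(x). By the chain rule, any term containing y contributes a factor of y' = dy/dx when we differentiate it.

Move every term to one side and write the relation as F(x, y) = 0. Term by term,
  d/dx[x^4y] = x^4·y' + 4x^3y
  d/dx[-21] = 0

The pieces without y' make up ∂F/∂x and the coefficient of y' is ∂F/∂y:
  ∂F/∂x = 4x^3y,
  ∂F/∂y = x^4.

Since d/dx[F] = ∂F/∂x + (∂F/∂y)·y' = 0, solve for y':
  (∂F/∂y)·y' = -∂F/∂x
  dy/dx = -(∂F/∂x)/(∂F/∂y) = -(4x^3y)/(x^4) = -4y/x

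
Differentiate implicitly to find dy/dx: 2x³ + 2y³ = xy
Differentiate the relation implicitly: treat y = y(x) and apply the chain rule, so every y-derivative picks up a y' = dy/dx factor.

With everything moved to the left-hand side, differentiate term by term:
  d/dx[2x^3] = 6x^2
  d/dx[-xy] = -x·y' - y
  d/dx[2y^3] = 6y^2·y'

Separating the contributions that come from x directly and those that come through y:
  without y':      6x^2 - y
  multiplying y':  -x + 6y^2

so (6x^2 - y) + (-x + 6y^2)·y' = 0, and therefore
  dy/dx = -(6x^2 - y)/(-x + 6y^2) = (6x^2 - y)/(x - 6y^2)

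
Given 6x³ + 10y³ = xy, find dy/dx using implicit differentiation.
Differentiate the relation implicitly: treat y = y(x) and apply the chain rule, so every y-derivative picks up a y' = dy/dx factor.

With everything moved to the left-hand side, differentiate term by term:
  d/dx[6x^3] = 18x^2
  d/dx[-xy] = -x·y' - y
  d/dx[10y^3] = 30y^2·y'

Separating the contributions that come from x directly and those that come through y:
  without y':      18x^2 - y
  multiplying y':  -x + 30y^2

so (18x^2 - y) + (-x + 30y^2)·y' = 0, and therefore
  dy/dx = -(18x^2 - y)/(-x + 30y^2) = (18x^2 - y)/(x - 30y^2)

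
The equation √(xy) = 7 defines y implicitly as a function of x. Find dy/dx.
Differentiate the relation implicitly: treat y = y(x) and apply the chain rule, so every y-derivative picks up a y' = dy/dx factor.

With everything moved to the left-hand side, differentiate term by term:
  d/dx[√(xy)] = √(xy)(x·y'/2 + y/2)/(xy)
  d/dx[-7] = 0

Separating the contributions that come from x directly and those that come through y:
  without y':      √(xy)/(2x)
  multiplying y':  √(xy)/(2y)

so (√(xy)/(2x)) + (√(xy)/(2y))·y' = 0, and therefore
  dy/dx = -(√(xy)/(2x))/(√(xy)/(2y)) = -y/x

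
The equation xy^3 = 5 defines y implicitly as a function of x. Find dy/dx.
Apply d/dx to both sides, remembering that y depends on x. Each occurrence of y therefore brings in a y' = dy/dx via the chain rule.

With F(x, y) equal to the left-hand side minus the right, differentiate F term by term:
  d/dx[xy^3] = 3xy^2·y' + y^3
  d/dx[-5] = 0
Adding these up, d/dx[F] = 0 becomes
  (y^3) + (3xy^2)·y' = 0,
so isolating y',
  dy/dx = -(y^3)/(3xy^2) = -y/(3x)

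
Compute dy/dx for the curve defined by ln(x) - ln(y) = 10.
Differentiate both sides with respect to x, treating y as y(x). By the chain rule, any term containing y contributes a factor of y' = dy/dx when we differentiate it.

Move every term to one side and write the relation as F(x, y) = 0. Term by term,
  d/dx[ln(x)] = 1/x
  d/dx[-ln(y)] = -y'/y
  d/dx[-10] = 0

The pieces without y' make up ∂F/∂x and the coefficient of y' is ∂F/∂y:
  ∂F/∂x = 1/x,
  ∂F/∂y = -1/y.

Since d/dx[F] = ∂F/∂x + (∂F/∂y)·y' = 0, solve for y':
  (∂F/∂y)·y' = -∂F/∂x
  dy/dx = -(∂F/∂x)/(∂F/∂y) = -(1/x)/(-1/y) = y/x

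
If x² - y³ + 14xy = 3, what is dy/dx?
Take d/dx of both sides. Since y is implicitly a function of x, the chain rule attaches a y' = dy/dx factor whenever we differentiate through y.

Set F(x, y) = (left side) − (right side), so the curve is F = 0. Differentiating each term of F:
  d/dx[x^2] = 2x
  d/dx[14xy] = 14x·y' + 14y
  d/dx[-y^3] = -3y^2·y'
  d/dx[-3] = 0

Collecting, the y'-free part is the partial derivative in x and the y' coefficient is the partial derivative in y:
  ∂F/∂x = 2x + 14y
  ∂F/∂y = 14x - 3y^2

so d/dx[F(x, y(x))] = ∂F/∂x + (∂F/∂y)·y' = 0. Rearranging,
  dy/dx = -(∂F/∂x)/(∂F/∂y) = -(2x + 14y)/(14x - 3y^2) = 2(-x - 7y)/(14x - 3y^2)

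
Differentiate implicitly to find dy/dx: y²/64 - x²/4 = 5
Differentiate the relation implicitly: treat y = y(x) and apply the chain rule, so every y-derivative picks up a y' = dy/dx factor.

With everything moved to the left-hand side, differentiate term by term:
  d/dx[-x^2/4] = -x/2
  d/dx[y^2/64] = y·y'/32
  d/dx[-5] = 0

Separating the contributions that come from x directly and those that come through y:
  without y':      -x/2
  multiplying y':  y/32

so (-x/2) + (y/32)·y' = 0, and therefore
  dy/dx = -(-x/2)/(y/32) = 16x/y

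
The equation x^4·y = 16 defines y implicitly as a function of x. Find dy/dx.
Apply d/dx to both sides, remembering that y depends on x. Each occurrence of y therefore brings in a y' = dy/dx via the chain rule.

With F(x, y) equal to the left-hand side minus the right, differentiate F term by term:
  d/dx[x^4y] = x^4·y' + 4x^3y
  d/dx[-16] = 0
Adding these up, d/dx[F] = 0 becomes
  (4x^3y) + (x^4)·y' = 0,
so isolating y',
  dy/dx = -(4x^3y)/(x^4) = -4y/x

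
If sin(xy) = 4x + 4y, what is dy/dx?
Apply d/dx to both sides, remembering that y depends on x. Each occurrence of y therefore brings in a y' = dy/dx via the chain rule.

With F(x, y) equal to the left-hand side minus the right, differentiate F term by term:
  d/dx[-4x] = -4
  d/dx[-4y] = -4·y'
  d/dx[sin(xy)] = (x·y' + y)·cos(xy)
Adding these up, d/dx[F] = 0 becomes
  (y·cos(xy) - 4) + (x·cos(xy) - 4)·y' = 0,
so isolating y',
  dy/dx = -(y·cos(xy) - 4)/(x·cos(xy) - 4) = (-y·cos(xy) + 4)/(x·cos(xy) - 4)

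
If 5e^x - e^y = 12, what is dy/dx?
Take d/dx of both sides. Since y is implicitly a function of x, the chain rule attaches a y' = dy/dx factor whenever we differentiate through y.

Set F(x, y) = (left side) − (right side), so the curve is F = 0. Differentiating each term of F:
  d/dx[5e^(x)] = 5e^(x)
  d/dx[-e^(y)] = -y'·e^(y)
  d/dx[-12] = 0

Collecting, the y'-free part is the partial derivative in x and the y' coefficient is the partial derivative in y:
  ∂F/∂x = 5e^(x)
  ∂F/∂y = -e^(y)

so d/dx[F(x, y(x))] = ∂F/∂x + (∂F/∂y)·y' = 0. Rearranging,
  dy/dx = -(∂F/∂x)/(∂F/∂y) = -(5e^(x))/(-e^(y)) = 5e^(x - y)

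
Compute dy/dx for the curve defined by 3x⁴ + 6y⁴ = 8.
Differentiate both sides with respect to x, treating y as y(x). By the chain rule, any term containing y contributes a factor of y' = dy/dx when we differentiate it.

Move every term to one side and write the relation as F(x, y) = 0. Term by term,
  d/dx[3x^4] = 12x^3
  d/dx[6y^4] = 24y^3·y'
  d/dx[-8] = 0

The pieces without y' make up ∂F/∂x and the coefficient of y' is ∂F/∂y:
  ∂F/∂x = 12x^3,
  ∂F/∂y = 24y^3.

Since d/dx[F] = ∂F/∂x + (∂F/∂y)·y' = 0, solve for y':
  (∂F/∂y)·y' = -∂F/∂x
  dy/dx = -(∂F/∂x)/(∂F/∂y) = -(12x^3)/(24y^3) = -x^3/(2y^3)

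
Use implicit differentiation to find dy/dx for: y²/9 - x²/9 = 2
Apply d/dx to both sides, remembering that y depends on x. Each occurrence of y therefore brings in a y' = dy/dx via the chain rule.

With F(x, y) equal to the left-hand side minus the right, differentiate F term by term:
  d/dx[-x^2/9] = -2x/9
  d/dx[y^2/9] = 2y·y'/9
  d/dx[-2] = 0
Adding these up, d/dx[F] = 0 becomes
  (-2x/9) + (2y/9)·y' = 0,
so isolating y',
  dy/dx = -(-2x/9)/(2y/9) = x/y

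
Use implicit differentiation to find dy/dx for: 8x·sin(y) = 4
Differentiate the relation implicitly: treat y = y(x) and apply the chain rule, so every y-derivative picks up a y' = dy/dx factor.

With everything moved to the left-hand side, differentiate term by term:
  d/dx[8x·sin(y)] = 8x·y'·cos(y) + 8sin(y)
  d/dx[-4] = 0

Separating the contributions that come from x directly and those that come through y:
  without y':      8sin(y)
  multiplying y':  8x·cos(y)

so (8sin(y)) + (8x·cos(y))·y' = 0, and therefore
  dy/dx = -(8sin(y))/(8x·cos(y)) = -tan(y)/x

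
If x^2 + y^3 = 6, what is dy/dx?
Differentiate the relation implicitly: treat y = y(x) and apply the chain rule, so every y-derivative picks up a y' = dy/dx factor.

With everything moved to the left-hand side, differentiate term by term:
  d/dx[x^2] = 2x
  d/dx[y^3] = 3y^2·y'
  d/dx[-6] = 0

Separating the contributions that come from x directly and those that come through y:
  without y':      2x
  multiplying y':  3y^2

so (2x) + (3y^2)·y' = 0, and therefore
  dy/dx = -(2x)/(3y^2) = -2x/(3y^2)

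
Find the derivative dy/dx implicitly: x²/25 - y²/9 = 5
Apply d/dx to both sides, remembering that y depends on x. Each occurrence of y therefore brings in a y' = dy/dx via the chain rule.

With F(x, y) equal to the left-hand side minus the right, differentiate F term by term:
  d/dx[x^2/25] = 2x/25
  d/dx[-y^2/9] = -2y·y'/9
  d/dx[-5] = 0
Adding these up, d/dx[F] = 0 becomes
  (2x/25) + (-2y/9)·y' = 0,
so isolating y',
  dy/dx = -(2x/25)/(-2y/9) = 9x/(25y)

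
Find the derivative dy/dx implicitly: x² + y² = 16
Apply d/dx to both sides, remembering that y depends on x. Each occurrence of y therefore brings in a y' = dy/dx via the chain rule.

With F(x, y) equal to the left-hand side minus the right, differentiate F term by term:
  d/dx[x^2] = 2x
  d/dx[y^2] = 2y·y'
  d/dx[-16] = 0
Adding these up, d/dx[F] = 0 becomes
  (2x) + (2y)·y' = 0,
so isolating y',
  dy/dx = -(2x)/(2y) = -x/y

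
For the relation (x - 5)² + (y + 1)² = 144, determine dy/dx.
Differentiate the relation implicitly: treat y = y(x) and apply the chain rule, so every y-derivative picks up a y' = dy/dx factor.

With everything moved to the left-hand side, differentiate term by term:
  d/dx[(x - 5)^2] = 2x - 10
  d/dx[(y + 1)^2] = 2·y'(y + 1)
  d/dx[-144] = 0

Separating the contributions that come from x directly and those that come through y:
  without y':      2x - 10
  multiplying y':  2y + 2

so (2x - 10) + (2y + 2)·y' = 0, and therefore
  dy/dx = -(2x - 10)/(2y + 2) = (5 - x)/(y + 1)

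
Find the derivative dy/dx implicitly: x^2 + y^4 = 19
Take d/dx of both sides. Since y is implicitly a function of x, the chain rule attaches a y' = dy/dx factor whenever we differentiate through y.

Set F(x, y) = (left side) − (right side), so the curve is F = 0. Differentiating each term of F:
  d/dx[x^2] = 2x
  d/dx[y^4] = 4y^3·y'
  d/dx[-19] = 0

Collecting, the y'-free part is the partial derivative in x and the y' coefficient is the partial derivative in y:
  ∂F/∂x = 2x
  ∂F/∂y = 4y^3

so d/dx[F(x, y(x))] = ∂F/∂x + (∂F/∂y)·y' = 0. Rearranging,
  dy/dx = -(∂F/∂x)/(∂F/∂y) = -(2x)/(4y^3) = -x/(2y^3)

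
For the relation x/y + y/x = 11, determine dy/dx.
Differentiate the relation implicitly: treat y = y(x) and apply the chain rule, so every y-derivative picks up a y' = dy/dx factor.

With everything moved to the left-hand side, differentiate term by term:
  d/dx[x/y] = -x·y'/y^2 + 1/y
  d/dx[y/x] = y'/x - y/x^2
  d/dx[-11] = 0

Separating the contributions that come from x directly and those that come through y:
  without y':      1/y - y/x^2
  multiplying y':  -x/y^2 + 1/x

so (1/y - y/x^2) + (-x/y^2 + 1/x)·y' = 0, and therefore
  dy/dx = -(1/y - y/x^2)/(-x/y^2 + 1/x)
        = -((x - y)(x + y)/(x^2y))/(-(x - y)(x + y)/(xy^2)) = y/x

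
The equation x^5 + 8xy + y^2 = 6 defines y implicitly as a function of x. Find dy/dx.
Differentiate both sides with respect to x, treating y as y(x). By the chain rule, any term containing y contributes a factor of y' = dy/dx when we differentiate it.

Move every term to one side and write the relation as F(x, y) = 0. Term by term,
  d/dx[x^5] = 5x^4
  d/dx[8xy] = 8x·y' + 8y
  d/dx[y^2] = 2y·y'
  d/dx[-6] = 0

The pieces without y' make up ∂F/∂x and the coefficient of y' is ∂F/∂y:
  ∂F/∂x = 5x^4 + 8y,
  ∂F/∂y = 8x + 2y.

Since d/dx[F] = ∂F/∂x + (∂F/∂y)·y' = 0, solve for y':
  (∂F/∂y)·y' = -∂F/∂x
  dy/dx = -(∂F/∂x)/(∂F/∂y) = -(5x^4 + 8y)/(8x + 2y) = (-5x^4 - 8y)/(2(4x + y))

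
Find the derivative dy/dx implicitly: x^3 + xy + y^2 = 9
Take d/dx of both sides. Since y is implicitly a function of x, the chain rule attaches a y' = dy/dx factor whenever we differentiate through y.

Set F(x, y) = (left side) − (right side), so the curve is F = 0. Differentiating each term of F:
  d/dx[x^3] = 3x^2
  d/dx[xy] = x·y' + y
  d/dx[y^2] = 2y·y'
  d/dx[-9] = 0

Collecting, the y'-free part is the partial derivative in x and the y' coefficient is the partial derivative in y:
  ∂F/∂x = 3x^2 + y
  ∂F/∂y = x + 2y

so d/dx[F(x, y(x))] = ∂F/∂x + (∂F/∂y)·y' = 0. Rearranging,
  dy/dx = -(∂F/∂x)/(∂F/∂y) = -(3x^2 + y)/(x + 2y) = (-3x^2 - y)/(x + 2y)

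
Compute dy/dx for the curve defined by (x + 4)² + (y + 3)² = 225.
Apply d/dx to both sides, remembering that y depends on x. Each occurrence of y therefore brings in a y' = dy/dx via the chain rule.

With F(x, y) equal to the left-hand side minus the right, differentiate F term by term:
  d/dx[(x + 4)^2] = 2x + 8
  d/dx[(y + 3)^2] = 2·y'(y + 3)
  d/dx[-225] = 0
Adding these up, d/dx[F] = 0 becomes
  (2x + 8) + (2y + 6)·y' = 0,
so isolating y',
  dy/dx = -(2x + 8)/(2y + 6) = (-x - 4)/(y + 3)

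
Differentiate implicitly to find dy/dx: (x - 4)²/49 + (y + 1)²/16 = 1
Differentiate both sides with respect to x, treating y as y(x). By the chain rule, any term containing y contributes a factor of y' = dy/dx when we differentiate it.

Move every term to one side and write the relation as F(x, y) = 0. Term by term,
  d/dx[(x - 4)^2/49] = 2x/49 - 8/49
  d/dx[(y + 1)^2/16] = y'(y + 1)/8
  d/dx[-1] = 0

The pieces without y' make up ∂F/∂x and the coefficient of y' is ∂F/∂y:
  ∂F/∂x = 2x/49 - 8/49,
  ∂F/∂y = y/8 + 1/8.

Since d/dx[F] = ∂F/∂x + (∂F/∂y)·y' = 0, solve for y':
  (∂F/∂y)·y' = -∂F/∂x
  dy/dx = -(∂F/∂x)/(∂F/∂y) = -(2x/49 - 8/49)/(y/8 + 1/8)
        = -(2(x - 4)/49)/((y + 1)/8) = 16(4 - x)/(49(y + 1))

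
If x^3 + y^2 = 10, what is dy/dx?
Take d/dx of both sides. Since y is implicitly a function of x, the chain rule attaches a y' = dy/dx factor whenever we differentiate through y.

Set F(x, y) = (left side) − (right side), so the curve is F = 0. Differentiating each term of F:
  d/dx[x^3] = 3x^2
  d/dx[y^2] = 2y·y'
  d/dx[-10] = 0

Collecting, the y'-free part is the partial derivative in x and the y' coefficient is the partial derivative in y:
  ∂F/∂x = 3x^2
  ∂F/∂y = 2y

so d/dx[F(x, y(x))] = ∂F/∂x + (∂F/∂y)·y' = 0. Rearranging,
  dy/dx = -(∂F/∂x)/(∂F/∂y) = -(3x^2)/(2y) = -3x^2/(2y)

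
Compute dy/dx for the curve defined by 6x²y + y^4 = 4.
Differentiate both sides with respect to x, treating y as y(x). By the chain rule, any term containing y contributes a factor of y' = dy/dx when we differentiate it.

Move every term to one side and write the relation as F(x, y) = 0. Term by term,
  d/dx[6x^2y] = 6x^2·y' + 12xy
  d/dx[y^4] = 4y^3·y'
  d/dx[-4] = 0

The pieces without y' make up ∂F/∂x and the coefficient of y' is ∂F/∂y:
  ∂F/∂x = 12xy,
  ∂F/∂y = 6x^2 + 4y^3.

Since d/dx[F] = ∂F/∂x + (∂F/∂y)·y' = 0, solve for y':
  (∂F/∂y)·y' = -∂F/∂x
  dy/dx = -(∂F/∂x)/(∂F/∂y) = -(12xy)/(6x^2 + 4y^3) = -6xy/(3x^2 + 2y^3)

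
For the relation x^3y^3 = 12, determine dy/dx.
Differentiate both sides with respect to x, treating y as y(x). By the chain rule, any term containing y contributes a factor of y' = dy/dx when we differentiate it.

Move every term to one side and write the relation as F(x, y) = 0. Term by term,
  d/dx[x^3y^3] = 3x^3y^2·y' + 3x^2y^3
  d/dx[-12] = 0

The pieces without y' make up ∂F/∂x and the coefficient of y' is ∂F/∂y:
  ∂F/∂x = 3x^2y^3,
  ∂F/∂y = 3x^3y^2.

Since d/dx[F] = ∂F/∂x + (∂F/∂y)·y' = 0, solve for y':
  (∂F/∂y)·y' = -∂F/∂x
  dy/dx = -(∂F/∂x)/(∂F/∂y) = -(3x^2y^3)/(3x^3y^2) = -y/x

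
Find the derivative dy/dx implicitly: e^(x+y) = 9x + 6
Apply d/dx to both sides, remembering that y depends on x. Each occurrence of y therefore brings in a y' = dy/dx via the chain rule.

With F(x, y) equal to the left-hand side minus the right, differentiate F term by term:
  d/dx[-9x] = -9
  d/dx[e^(x + y)] = (y' + 1)·e^(x + y)
  d/dx[-6] = 0
Adding these up, d/dx[F] = 0 becomes
  (e^(x + y) - 9) + (e^(x + y))·y' = 0,
so isolating y',
  dy/dx = -(e^(x + y) - 9)/(e^(x + y)) = 9e^(-x - y) - 1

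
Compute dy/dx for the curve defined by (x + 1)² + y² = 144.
Take d/dx of both sides. Since y is implicitly a function of x, the chain rule attaches a y' = dy/dx factor whenever we differentiate through y.

Set F(x, y) = (left side) − (right side), so the curve is F = 0. Differentiating each term of F:
  d/dx[y^2] = 2y·y'
  d/dx[(x + 1)^2] = 2x + 2
  d/dx[-144] = 0

Collecting, the y'-free part is the partial derivative in x and the y' coefficient is the partial derivative in y:
  ∂F/∂x = 2x + 2
  ∂F/∂y = 2y

so d/dx[F(x, y(x))] = ∂F/∂x + (∂F/∂y)·y' = 0. Rearranging,
  dy/dx = -(∂F/∂x)/(∂F/∂y) = -(2x + 2)/(2y) = (-x - 1)/y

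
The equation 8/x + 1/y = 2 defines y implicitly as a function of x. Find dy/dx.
Apply d/dx to both sides, remembering that y depends on x. Each occurrence of y therefore brings in a y' = dy/dx via the chain rule.

With F(x, y) equal to the left-hand side minus the right, differentiate F term by term:
  d/dx[1/y] = -y'/y^2
  d/dx[8/x] = -8/x^2
  d/dx[-2] = 0
Adding these up, d/dx[F] = 0 becomes
  (-8/x^2) + (-1/y^2)·y' = 0,
so isolating y',
  dy/dx = -(-8/x^2)/(-1/y^2) = -8y^2/x^2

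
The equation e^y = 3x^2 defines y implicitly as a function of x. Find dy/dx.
Apply d/dx to both sides, remembering that y depends on x. Each occurrence of y therefore brings in a y' = dy/dx via the chain rule.

With F(x, y) equal to the left-hand side minus the right, differentiate F term by term:
  d/dx[-3x^2] = -6x
  d/dx[e^(y)] = y'·e^(y)
Adding these up, d/dx[F] = 0 becomes
  (-6x) + (e^(y))·y' = 0,
so isolating y',
  dy/dx = -(-6x)/(e^(y)) = 6x·e^(-y)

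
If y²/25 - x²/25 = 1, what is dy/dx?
Differentiate the relation implicitly: treat y = y(x) and apply the chain rule, so every y-derivative picks up a y' = dy/dx factor.

With everything moved to the left-hand side, differentiate term by term:
  d/dx[-x^2/25] = -2x/25
  d/dx[y^2/25] = 2y·y'/25
  d/dx[-1] = 0

Separating the contributions that come from x directly and those that come through y:
  without y':      -2x/25
  multiplying y':  2y/25

so (-2x/25) + (2y/25)·y' = 0, and therefore
  dy/dx = -(-2x/25)/(2y/25) = x/y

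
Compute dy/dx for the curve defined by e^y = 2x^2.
Apply d/dx to both sides, remembering that y depends on x. Each occurrence of y therefore brings in a y' = dy/dx via the chain rule.

With F(x, y) equal to the left-hand side minus the right, differentiate F term by term:
  d/dx[-2x^2] = -4x
  d/dx[e^(y)] = y'·e^(y)
Adding these up, d/dx[F] = 0 becomes
  (-4x) + (e^(y))·y' = 0,
so isolating y',
  dy/dx = -(-4x)/(e^(y)) = 4x·e^(-y)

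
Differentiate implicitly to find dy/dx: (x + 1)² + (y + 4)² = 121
Apply d/dx to both sides, remembering that y depends on x. Each occurrence of y therefore brings in a y' = dy/dx via the chain rule.

With F(x, y) equal to the left-hand side minus the right, differentiate F term by term:
  d/dx[(x + 1)^2] = 2x + 2
  d/dx[(y + 4)^2] = 2·y'(y + 4)
  d/dx[-121] = 0
Adding these up, d/dx[F] = 0 becomes
  (2x + 2) + (2y + 8)·y' = 0,
so isolating y',
  dy/dx = -(2x + 2)/(2y + 8) = (-x - 1)/(y + 4)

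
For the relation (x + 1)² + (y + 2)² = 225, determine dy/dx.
Apply d/dx to both sides, remembering that y depends on x. Each occurrence of y therefore brings in a y' = dy/dx via the chain rule.

With F(x, y) equal to the left-hand side minus the right, differentiate F term by term:
  d/dx[(x + 1)^2] = 2x + 2
  d/dx[(y + 2)^2] = 2·y'(y + 2)
  d/dx[-225] = 0
Adding these up, d/dx[F] = 0 becomes
  (2x + 2) + (2y + 4)·y' = 0,
so isolating y',
  dy/dx = -(2x + 2)/(2y + 4) = (-x - 1)/(y + 2)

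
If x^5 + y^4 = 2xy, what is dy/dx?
Differentiate the relation implicitly: treat y = y(x) and apply the chain rule, so every y-derivative picks up a y' = dy/dx factor.

With everything moved to the left-hand side, differentiate term by term:
  d/dx[x^5] = 5x^4
  d/dx[-2xy] = -2x·y' - 2y
  d/dx[y^4] = 4y^3·y'

Separating the contributions that come from x directly and those that come through y:
  without y':      5x^4 - 2y
  multiplying y':  -2x + 4y^3

so (5x^4 - 2y) + (-2x + 4y^3)·y' = 0, and therefore
  dy/dx = -(5x^4 - 2y)/(-2x + 4y^3) = (5x^4/2 - y)/(x - 2y^3)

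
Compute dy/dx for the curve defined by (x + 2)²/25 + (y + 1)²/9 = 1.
Take d/dx of both sides. Since y is implicitly a function of x, the chain rule attaches a y' = dy/dx factor whenever we differentiate through y.

Set F(x, y) = (left side) − (right side), so the curve is F = 0. Differentiating each term of F:
  d/dx[(x + 2)^2/25] = 2x/25 + 4/25
  d/dx[(y + 1)^2/9] = 2·y'(y + 1)/9
  d/dx[-1] = 0

Collecting, the y'-free part is the partial derivative in x and the y' coefficient is the partial derivative in y:
  ∂F/∂x = 2x/25 + 4/25
  ∂F/∂y = 2y/9 + 2/9

so d/dx[F(x, y(x))] = ∂F/∂x + (∂F/∂y)·y' = 0. Rearranging,
  dy/dx = -(∂F/∂x)/(∂F/∂y) = -(2x/25 + 4/25)/(2y/9 + 2/9)
        = -(2(x + 2)/25)/(2(y + 1)/9) = 9(-x - 2)/(25(y + 1))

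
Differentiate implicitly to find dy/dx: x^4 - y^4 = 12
Differentiate the relation implicitly: treat y = y(x) and apply the chain rule, so every y-derivative picks up a y' = dy/dx factor.

With everything moved to the left-hand side, differentiate term by term:
  d/dx[x^4] = 4x^3
  d/dx[-y^4] = -4y^3·y'
  d/dx[-12] = 0

Separating the contributions that come from x directly and those that come through y:
  without y':      4x^3
  multiplying y':  -4y^3

so (4x^3) + (-4y^3)·y' = 0, and therefore
  dy/dx = -(4x^3)/(-4y^3) = x^3/y^3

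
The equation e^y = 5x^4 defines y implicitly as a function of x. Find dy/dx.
Differentiate the relation implicitly: treat y = y(x) and apply the chain rule, so every y-derivative picks up a y' = dy/dx factor.

With everything moved to the left-hand side, differentiate term by term:
  d/dx[-5x^4] = -20x^3
  d/dx[e^(y)] = y'·e^(y)

Separating the contributions that come from x directly and those that come through y:
  without y':      -20x^3
  multiplying y':  e^(y)

so (-20x^3) + (e^(y))·y' = 0, and therefore
  dy/dx = -(-20x^3)/(e^(y)) = 20x^3e^(-y)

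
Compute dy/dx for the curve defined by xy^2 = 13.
Take d/dx of both sides. Since y is implicitly a function of x, the chain rule attaches a y' = dy/dx factor whenever we differentiate through y.

Set F(x, y) = (left side) − (right side), so the curve is F = 0. Differentiating each term of F:
  d/dx[xy^2] = 2xy·y' + y^2
  d/dx[-13] = 0

Collecting, the y'-free part is the partial derivative in x and the y' coefficient is the partial derivative in y:
  ∂F/∂x = y^2
  ∂F/∂y = 2xy

so d/dx[F(x, y(x))] = ∂F/∂x + (∂F/∂y)·y' = 0. Rearranging,
  dy/dx = -(∂F/∂x)/(∂F/∂y) = -(y^2)/(2xy) = -y/(2x)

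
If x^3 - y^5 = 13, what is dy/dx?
Differentiate the relation implicitly: treat y = y(x) and apply the chain rule, so every y-derivative picks up a y' = dy/dx factor.

With everything moved to the left-hand side, differentiate term by term:
  d/dx[x^3] = 3x^2
  d/dx[-y^5] = -5y^4·y'
  d/dx[-13] = 0

Separating the contributions that come from x directly and those that come through y:
  without y':      3x^2
  multiplying y':  -5y^4

so (3x^2) + (-5y^4)·y' = 0, and therefore
  dy/dx = -(3x^2)/(-5y^4) = 3x^2/(5y^4)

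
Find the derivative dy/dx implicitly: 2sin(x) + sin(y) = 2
Differentiate the relation implicitly: treat y = y(x) and apply the chain rule, so every y-derivative picks up a y' = dy/dx factor.

With everything moved to the left-hand side, differentiate term by term:
  d/dx[2sin(x)] = 2cos(x)
  d/dx[sin(y)] = y'·cos(y)
  d/dx[-2] = 0

Separating the contributions that come from x directly and those that come through y:
  without y':      2cos(x)
  multiplying y':  cos(y)

so (2cos(x)) + (cos(y))·y' = 0, and therefore
  dy/dx = -(2cos(x))/(cos(y)) = -2cos(x)/cos(y)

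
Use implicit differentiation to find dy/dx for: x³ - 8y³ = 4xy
Apply d/dx to both sides, remembering that y depends on x. Each occurrence of y therefore brings in a y' = dy/dx via the chain rule.

With F(x, y) equal to the left-hand side minus the right, differentiate F term by term:
  d/dx[x^3] = 3x^2
  d/dx[-4xy] = -4x·y' - 4y
  d/dx[-8y^3] = -24y^2·y'
Adding these up, d/dx[F] = 0 becomes
  (3x^2 - 4y) + (-4x - 24y^2)·y' = 0,
so isolating y',
  dy/dx = -(3x^2 - 4y)/(-4x - 24y^2) = (3x^2/4 - y)/(x + 6y^2)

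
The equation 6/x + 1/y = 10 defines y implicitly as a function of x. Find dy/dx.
Differentiate both sides with respect to x, treating y as y(x). By the chain rule, any term containing y contributes a factor of y' = dy/dx when we differentiate it.

Move every term to one side and write the relation as F(x, y) = 0. Term by term,
  d/dx[1/y] = -y'/y^2
  d/dx[6/x] = -6/x^2
  d/dx[-10] = 0

The pieces without y' make up ∂F/∂x and the coefficient of y' is ∂F/∂y:
  ∂F/∂x = -6/x^2,
  ∂F/∂y = -1/y^2.

Since d/dx[F] = ∂F/∂x + (∂F/∂y)·y' = 0, solve for y':
  (∂F/∂y)·y' = -∂F/∂x
  dy/dx = -(∂F/∂x)/(∂F/∂y) = -(-6/x^2)/(-1/y^2) = -6y^2/x^2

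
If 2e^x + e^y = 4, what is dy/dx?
Take d/dx of both sides. Since y is implicitly a function of x, the chain rule attaches a y' = dy/dx factor whenever we differentiate through y.

Set F(x, y) = (left side) − (right side), so the curve is F = 0. Differentiating each term of F:
  d/dx[2e^(x)] = 2e^(x)
  d/dx[e^(y)] = y'·e^(y)
  d/dx[-4] = 0

Collecting, the y'-free part is the partial derivative in x and the y' coefficient is the partial derivative in y:
  ∂F/∂x = 2e^(x)
  ∂F/∂y = e^(y)

so d/dx[F(x, y(x))] = ∂F/∂x + (∂F/∂y)·y' = 0. Rearranging,
  dy/dx = -(∂F/∂x)/(∂F/∂y) = -(2e^(x))/(e^(y)) = -2e^(x - y)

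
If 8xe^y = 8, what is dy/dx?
Differentiate both sides with respect to x, treating y as y(x). By the chain rule, any term containing y contributes a factor of y' = dy/dx when we differentiate it.

Move every term to one side and write the relation as F(x, y) = 0. Term by term,
  d/dx[8x·e^(y)] = 8x·y'·e^(y) + 8e^(y)
  d/dx[-8] = 0

The pieces without y' make up ∂F/∂x and the coefficient of y' is ∂F/∂y:
  ∂F/∂x = 8e^(y),
  ∂F/∂y = 8x·e^(y).

Since d/dx[F] = ∂F/∂x + (∂F/∂y)·y' = 0, solve for y':
  (∂F/∂y)·y' = -∂F/∂x
  dy/dx = -(∂F/∂x)/(∂F/∂y) = -(8e^(y))/(8x·e^(y)) = -1/x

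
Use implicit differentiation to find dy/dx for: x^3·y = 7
Differentiate both sides with respect to x, treating y as y(x). By the chain rule, any term containing y contributes a factor of y' = dy/dx when we differentiate it.

Move every term to one side and write the relation as F(x, y) = 0. Term by term,
  d/dx[x^3y] = x^3·y' + 3x^2y
  d/dx[-7] = 0

The pieces without y' make up ∂F/∂x and the coefficient of y' is ∂F/∂y:
  ∂F/∂x = 3x^2y,
  ∂F/∂y = x^3.

Since d/dx[F] = ∂F/∂x + (∂F/∂y)·y' = 0, solve for y':
  (∂F/∂y)·y' = -∂F/∂x
  dy/dx = -(∂F/∂x)/(∂F/∂y) = -(3x^2y)/(x^3) = -3y/x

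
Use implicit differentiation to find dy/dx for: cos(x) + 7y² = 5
Differentiate the relation implicitly: treat y = y(x) and apply the chain rule, so every y-derivative picks up a y' = dy/dx factor.

With everything moved to the left-hand side, differentiate term by term:
  d/dx[7y^2] = 14y·y'
  d/dx[cos(x)] = -sin(x)
  d/dx[-5] = 0

Separating the contributions that come from x directly and those that come through y:
  without y':      -sin(x)
  multiplying y':  14y

so (-sin(x)) + (14y)·y' = 0, and therefore
  dy/dx = -(-sin(x))/(14y) = sin(x)/(14y)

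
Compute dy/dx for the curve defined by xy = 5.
Take d/dx of both sides. Since y is implicitly a function of x, the chain rule attaches a y' = dy/dx factor whenever we differentiate through y.

Set F(x, y) = (left side) − (right side), so the curve is F = 0. Differentiating each term of F:
  d/dx[xy] = x·y' + y
  d/dx[-5] = 0

Collecting, the y'-free part is the partial derivative in x and the y' coefficient is the partial derivative in y:
  ∂F/∂x = y
  ∂F/∂y = x

so d/dx[F(x, y(x))] = ∂F/∂x + (∂F/∂y)·y' = 0. Rearranging,
  dy/dx = -(∂F/∂x)/(∂F/∂y) = -(y)/(x) = -y/x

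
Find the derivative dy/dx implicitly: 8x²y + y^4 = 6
Take d/dx of both sides. Since y is implicitly a function of x, the chain rule attaches a y' = dy/dx factor whenever we differentiate through y.

Set F(x, y) = (left side) − (right side), so the curve is F = 0. Differentiating each term of F:
  d/dx[8x^2y] = 8x^2·y' + 16xy
  d/dx[y^4] = 4y^3·y'
  d/dx[-6] = 0

Collecting, the y'-free part is the partial derivative in x and the y' coefficient is the partial derivative in y:
  ∂F/∂x = 16xy
  ∂F/∂y = 8x^2 + 4y^3

so d/dx[F(x, y(x))] = ∂F/∂x + (∂F/∂y)·y' = 0. Rearranging,
  dy/dx = -(∂F/∂x)/(∂F/∂y) = -(16xy)/(8x^2 + 4y^3) = -4xy/(2x^2 + y^3)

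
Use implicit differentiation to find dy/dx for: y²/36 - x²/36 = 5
Take d/dx of both sides. Since y is implicitly a function of x, the chain rule attaches a y' = dy/dx factor whenever we differentiate through y.

Set F(x, y) = (left side) − (right side), so the curve is F = 0. Differentiating each term of F:
  d/dx[-x^2/36] = -x/18
  d/dx[y^2/36] = y·y'/18
  d/dx[-5] = 0

Collecting, the y'-free part is the partial derivative in x and the y' coefficient is the partial derivative in y:
  ∂F/∂x = -x/18
  ∂F/∂y = y/18

so d/dx[F(x, y(x))] = ∂F/∂x + (∂F/∂y)·y' = 0. Rearranging,
  dy/dx = -(∂F/∂x)/(∂F/∂y) = -(-x/18)/(y/18) = x/y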